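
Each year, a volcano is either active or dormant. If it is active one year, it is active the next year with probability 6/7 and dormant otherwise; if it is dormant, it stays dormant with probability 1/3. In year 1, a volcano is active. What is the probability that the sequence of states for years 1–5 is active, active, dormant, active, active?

Year 1 is given. For each transition, use the conditional probability from the current state:
P(active | active) = 6/7; P(dormant | active) = 1/7; P(active | dormant) = 2/3; P(active | active) = 6/7.
P = 6/7 × 1/7 × 2/3 × 6/7 = 72/1029 = 24/343.

24/343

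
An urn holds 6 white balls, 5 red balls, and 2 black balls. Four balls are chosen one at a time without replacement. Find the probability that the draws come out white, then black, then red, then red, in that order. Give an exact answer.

2/143

Multiply the probability of each draw given the previous ones:
P = 6/13 × 2/12 × 5/11 × 4/10 = 240/17160 = 2/143.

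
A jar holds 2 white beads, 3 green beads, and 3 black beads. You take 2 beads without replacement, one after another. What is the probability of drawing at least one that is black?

9/14

P(no black) = 5/8 × 4/7 = 20/56 = 5/14.
P(at least one) = 1 − 5/14 = 9/14.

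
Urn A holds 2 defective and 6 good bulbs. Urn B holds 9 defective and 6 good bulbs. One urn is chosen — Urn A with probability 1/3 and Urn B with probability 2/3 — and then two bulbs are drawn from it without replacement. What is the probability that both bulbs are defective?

From Urn A: P(both defective) = (2/8)(1/7) = 1/28.
From Urn B: P(both defective) = (9/15)(8/14) = 12/35.
Total probability = (1/3)(1/28) + (2/3)(12/35) = 101/420.

101/420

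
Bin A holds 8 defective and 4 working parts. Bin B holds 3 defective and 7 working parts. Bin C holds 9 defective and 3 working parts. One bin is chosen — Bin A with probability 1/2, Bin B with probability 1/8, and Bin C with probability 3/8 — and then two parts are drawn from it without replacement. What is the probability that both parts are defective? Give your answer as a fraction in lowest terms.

17/40

From Bin A: P(both defective) = (8/12)(7/11) = 14/33.
From Bin B: P(both defective) = (3/10)(2/9) = 1/15.
From Bin C: P(both defective) = (9/12)(8/11) = 6/11.
Total probability = (1/2)(14/33) + (1/8)(1/15) + (3/8)(6/11) = 17/40.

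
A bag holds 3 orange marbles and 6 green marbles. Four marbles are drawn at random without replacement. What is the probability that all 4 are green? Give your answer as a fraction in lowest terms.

5/42

P = 6/9 × 5/8 × 4/7 × 3/6 = 360/3024 = 5/42.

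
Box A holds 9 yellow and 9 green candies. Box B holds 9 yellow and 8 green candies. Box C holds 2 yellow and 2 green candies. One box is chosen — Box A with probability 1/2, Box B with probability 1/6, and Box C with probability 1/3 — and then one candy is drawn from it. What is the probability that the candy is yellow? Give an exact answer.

103/204

From Box A: P(yellow) = 9/18.
From Box B: P(yellow) = 9/17.
From Box C: P(yellow) = 2/4.
Total probability = (1/2)(9/18) + (1/6)(9/17) + (1/3)(2/4) = 103/204.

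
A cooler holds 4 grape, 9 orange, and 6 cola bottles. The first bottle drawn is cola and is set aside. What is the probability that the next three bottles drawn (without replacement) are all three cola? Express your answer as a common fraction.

After the first draw, 5 of the remaining 18 bottles are cola.
P = 5/18 × 4/17 × 3/16 = 60/4896 = 5/408.

5/408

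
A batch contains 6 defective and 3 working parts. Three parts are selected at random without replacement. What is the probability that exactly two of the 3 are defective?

One ordering (defective drawn first) has probability 6/9 × 5/8 × 3/7 = 90/504 = 5/28.
There are C(3,2) = 3 such orderings, each equally likely, so P = 3 × 5/28 = 15/28.

15/28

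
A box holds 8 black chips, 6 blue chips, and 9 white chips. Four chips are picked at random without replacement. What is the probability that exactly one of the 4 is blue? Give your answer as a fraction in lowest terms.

One ordering (blue drawn first) has probability 6/23 × 17/22 × 16/21 × 15/20 = 24480/212520 = 204/1771.
There are C(4,1) = 4 such orderings, each equally likely, so P = 4 × 204/1771 = 816/1771.

816/1771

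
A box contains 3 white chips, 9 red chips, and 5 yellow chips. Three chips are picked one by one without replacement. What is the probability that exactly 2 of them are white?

One ordering (white drawn first) has probability 3/17 × 2/16 × 14/15 = 84/4080 = 7/340.
There are C(3,2) = 3 such orderings, each equally likely, so P = 3 × 7/340 = 21/340.

21/340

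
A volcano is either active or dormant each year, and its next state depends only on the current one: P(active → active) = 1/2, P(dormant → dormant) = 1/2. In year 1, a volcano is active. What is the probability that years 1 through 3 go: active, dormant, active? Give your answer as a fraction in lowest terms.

1/4

Year 1 is given. For each transition, use the conditional probability from the current state:
P(dormant | active) = 1/2; P(active | dormant) = 1/2.
P = 1/2 × 1/2 = 1/4.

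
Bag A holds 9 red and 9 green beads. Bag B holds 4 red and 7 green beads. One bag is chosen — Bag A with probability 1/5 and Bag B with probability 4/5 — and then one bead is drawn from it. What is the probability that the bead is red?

43/110

From Bag A: P(red) = 9/18.
From Bag B: P(red) = 4/11.
Total probability = (1/5)(9/18) + (4/5)(4/11) = 43/110.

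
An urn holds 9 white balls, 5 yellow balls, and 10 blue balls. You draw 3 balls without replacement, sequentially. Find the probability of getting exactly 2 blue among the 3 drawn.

One ordering (blue drawn first) has probability 10/24 × 9/23 × 14/22 = 1260/12144 = 105/1012.
There are C(3,2) = 3 such orderings, each equally likely, so P = 3 × 105/1012 = 315/1012.

315/1012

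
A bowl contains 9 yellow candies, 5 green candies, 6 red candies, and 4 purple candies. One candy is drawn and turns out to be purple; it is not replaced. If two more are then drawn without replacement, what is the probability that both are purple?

3/253

After the first draw, 3 of the remaining 23 candies are purple.
P = 3/23 × 2/22 = 6/506 = 3/253.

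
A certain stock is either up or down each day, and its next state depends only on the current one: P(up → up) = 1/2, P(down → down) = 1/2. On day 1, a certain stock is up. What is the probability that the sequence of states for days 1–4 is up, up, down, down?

1/8

Day 1 is given. For each transition, use the conditional probability from the current state:
P(up | up) = 1/2; P(down | up) = 1/2; P(down | down) = 1/2.
P = 1/2 × 1/2 × 1/2 = 1/8.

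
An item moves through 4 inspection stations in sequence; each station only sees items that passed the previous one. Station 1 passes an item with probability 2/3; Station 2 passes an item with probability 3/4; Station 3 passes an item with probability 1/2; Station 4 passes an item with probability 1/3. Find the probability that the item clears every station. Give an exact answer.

1/12

The events are sequential, so multiply the conditional probabilities:
P = 2/3 × 3/4 × 1/2 × 1/3 = 6/72 = 1/12.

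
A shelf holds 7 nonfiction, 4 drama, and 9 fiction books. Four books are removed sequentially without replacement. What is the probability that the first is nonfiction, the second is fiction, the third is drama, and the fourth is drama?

21/3230

Each draw changes the counts, so multiply the conditional probabilities along the sequence:
P = 7/20 × 9/19 × 4/18 × 3/17 = 756/116280 = 21/3230.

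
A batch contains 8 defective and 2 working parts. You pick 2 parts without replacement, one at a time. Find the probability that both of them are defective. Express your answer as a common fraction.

28/45

P = 8/10 × 7/9 = 56/90 = 28/45.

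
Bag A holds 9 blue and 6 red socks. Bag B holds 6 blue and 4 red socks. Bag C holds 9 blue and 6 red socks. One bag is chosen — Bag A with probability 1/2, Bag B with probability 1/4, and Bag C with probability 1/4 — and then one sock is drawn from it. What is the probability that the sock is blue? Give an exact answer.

From Bag A: P(blue) = 9/15.
From Bag B: P(blue) = 6/10.
From Bag C: P(blue) = 9/15.
Total probability = (1/2)(9/15) + (1/4)(6/10) + (1/4)(9/15) = 3/5.

3/5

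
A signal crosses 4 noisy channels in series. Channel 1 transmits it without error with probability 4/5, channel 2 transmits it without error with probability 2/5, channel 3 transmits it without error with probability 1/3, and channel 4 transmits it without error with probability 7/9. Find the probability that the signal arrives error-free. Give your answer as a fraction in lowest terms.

Multiplying along the chain,
P = 4/5 × 2/5 × 1/3 × 7/9 = 56/675.

56/675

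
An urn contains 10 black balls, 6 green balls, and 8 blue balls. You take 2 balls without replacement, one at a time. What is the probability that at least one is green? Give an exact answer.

41/92

P(no green) = 18/24 × 17/23 = 306/552 = 51/92.
P(at least one) = 1 − 51/92 = 41/92.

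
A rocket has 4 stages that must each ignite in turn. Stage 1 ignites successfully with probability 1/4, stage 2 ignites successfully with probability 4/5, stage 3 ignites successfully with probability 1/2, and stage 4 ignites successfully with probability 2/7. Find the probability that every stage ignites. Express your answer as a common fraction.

1/35

Each stage is reached only if all earlier stages succeed, so
P = 1/4 × 4/5 × 1/2 × 2/7 = 8/280 = 1/35.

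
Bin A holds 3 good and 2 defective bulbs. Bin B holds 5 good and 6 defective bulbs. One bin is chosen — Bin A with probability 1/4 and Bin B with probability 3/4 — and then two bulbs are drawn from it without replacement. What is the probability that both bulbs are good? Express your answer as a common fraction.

93/440

From Bin A: P(both good) = (3/5)(2/4) = 3/10.
From Bin B: P(both good) = (5/11)(4/10) = 2/11.
Total probability = (1/4)(3/10) + (3/4)(2/11) = 93/440.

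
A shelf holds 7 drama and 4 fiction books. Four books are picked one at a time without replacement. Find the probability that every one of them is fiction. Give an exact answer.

P = 4/11 × 3/10 × 2/9 × 1/8 = 24/7920 = 1/330.

1/330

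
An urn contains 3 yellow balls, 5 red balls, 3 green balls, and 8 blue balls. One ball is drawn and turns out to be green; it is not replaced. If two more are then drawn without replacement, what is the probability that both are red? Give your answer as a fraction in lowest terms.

After the first draw, 5 of the remaining 18 balls are red.
P = 5/18 × 4/17 = 20/306 = 10/153.

10/153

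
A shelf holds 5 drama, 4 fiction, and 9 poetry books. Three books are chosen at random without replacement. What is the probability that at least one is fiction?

P(no fiction) = 14/18 × 13/17 × 12/16 = 2184/4896 = 91/204.
P(at least one) = 1 − 91/204 = 113/204.

113/204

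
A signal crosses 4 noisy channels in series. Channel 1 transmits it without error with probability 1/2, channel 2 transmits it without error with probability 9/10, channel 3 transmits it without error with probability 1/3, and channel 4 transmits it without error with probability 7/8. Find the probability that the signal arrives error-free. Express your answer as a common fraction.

21/160

Each stage is reached only if all earlier stages succeed, so
P = 1/2 × 9/10 × 1/3 × 7/8 = 63/480 = 21/160.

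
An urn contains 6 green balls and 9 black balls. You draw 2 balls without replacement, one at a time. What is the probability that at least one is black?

6/7

P(no black) = 6/15 × 5/14 = 30/210 = 1/7.
P(at least one) = 1 − 1/7 = 6/7.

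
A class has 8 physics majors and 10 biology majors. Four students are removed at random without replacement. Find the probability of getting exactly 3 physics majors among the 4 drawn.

One ordering (physics majors drawn first) has probability 8/18 × 7/17 × 6/16 × 10/15 = 3360/73440 = 7/153.
There are C(4,3) = 4 such orderings, each equally likely, so P = 4 × 7/153 = 28/153.

28/153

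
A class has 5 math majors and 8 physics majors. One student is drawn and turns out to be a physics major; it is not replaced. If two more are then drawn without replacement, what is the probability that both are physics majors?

7/22

With the first student removed, 7 physics majors remain out of 12.
P = 7/12 × 6/11 = 42/132 = 7/22.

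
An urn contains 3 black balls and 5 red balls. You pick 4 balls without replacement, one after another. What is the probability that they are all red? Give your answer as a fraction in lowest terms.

1/14

P(every draw is red) = 5/8 × 4/7 × 3/6 × 2/5 = 120/1680 = 1/14.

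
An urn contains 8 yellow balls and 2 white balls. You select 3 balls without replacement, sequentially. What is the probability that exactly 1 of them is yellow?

One ordering (yellow drawn first) has probability 8/10 × 2/9 × 1/8 = 16/720 = 1/45.
There are C(3,1) = 3 such orderings, each equally likely, so P = 3 × 1/45 = 1/15.

1/15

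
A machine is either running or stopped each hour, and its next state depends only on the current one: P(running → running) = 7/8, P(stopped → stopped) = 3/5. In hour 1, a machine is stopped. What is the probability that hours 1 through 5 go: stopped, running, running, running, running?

Hour 1 is given. For each transition, use the conditional probability from the current state:
P(running | stopped) = 2/5; P(running | running) = 7/8; P(running | running) = 7/8; P(running | running) = 7/8.
P = 2/5 × 7/8 × 7/8 × 7/8 = 686/2560 = 343/1280.

343/1280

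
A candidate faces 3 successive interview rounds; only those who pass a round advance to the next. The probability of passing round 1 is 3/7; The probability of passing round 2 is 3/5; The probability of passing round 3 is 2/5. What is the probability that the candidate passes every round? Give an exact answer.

18/175

Each stage is reached only if all earlier stages succeed, so
P = 3/7 × 3/5 × 2/5 = 18/175.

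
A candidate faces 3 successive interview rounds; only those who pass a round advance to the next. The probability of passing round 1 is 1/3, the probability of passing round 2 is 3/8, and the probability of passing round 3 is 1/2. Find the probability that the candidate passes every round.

1/16

Multiplying along the chain,
P = 1/3 × 3/8 × 1/2 = 3/48 = 1/16.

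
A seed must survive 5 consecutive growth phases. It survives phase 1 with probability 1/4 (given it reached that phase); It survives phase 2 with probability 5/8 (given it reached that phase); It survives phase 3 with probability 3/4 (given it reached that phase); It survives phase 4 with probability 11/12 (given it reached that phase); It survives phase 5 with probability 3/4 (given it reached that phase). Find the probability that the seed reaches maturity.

The events are sequential, so multiply the conditional probabilities:
P = 1/4 × 5/8 × 3/4 × 11/12 × 3/4 = 495/6144 = 165/2048.

165/2048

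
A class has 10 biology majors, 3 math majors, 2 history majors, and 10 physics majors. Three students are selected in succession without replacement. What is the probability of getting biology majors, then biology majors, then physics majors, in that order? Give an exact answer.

3/46

Multiply the probability of each draw given the previous ones:
P = 10/25 × 9/24 × 10/23 = 900/13800 = 3/46.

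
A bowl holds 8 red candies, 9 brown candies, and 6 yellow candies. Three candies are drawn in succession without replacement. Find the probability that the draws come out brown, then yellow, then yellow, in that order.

Multiply the probability of each draw given the previous ones:
P = 9/23 × 6/22 × 5/21 = 270/10626 = 45/1771.

45/1771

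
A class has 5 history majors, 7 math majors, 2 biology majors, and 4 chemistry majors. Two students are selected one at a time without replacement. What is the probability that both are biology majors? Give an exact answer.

P = 2/18 × 1/17 = 2/306 = 1/153.

1/153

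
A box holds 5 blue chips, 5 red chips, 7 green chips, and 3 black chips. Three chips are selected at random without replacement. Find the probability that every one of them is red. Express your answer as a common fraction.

P = 5/20 × 4/19 × 3/18 = 60/6840 = 1/114.

1/114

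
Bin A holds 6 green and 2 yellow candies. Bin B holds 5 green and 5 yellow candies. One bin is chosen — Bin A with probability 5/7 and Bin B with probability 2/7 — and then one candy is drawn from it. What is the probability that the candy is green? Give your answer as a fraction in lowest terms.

19/28

From Bin A: P(green) = 6/8.
From Bin B: P(green) = 5/10.
Total probability = (5/7)(6/8) + (2/7)(5/10) = 19/28.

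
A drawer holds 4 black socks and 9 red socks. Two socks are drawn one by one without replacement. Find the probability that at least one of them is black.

7/13

P(no black) = 9/13 × 8/12 = 72/156 = 6/13.
P(at least one) = 1 − 6/13 = 7/13.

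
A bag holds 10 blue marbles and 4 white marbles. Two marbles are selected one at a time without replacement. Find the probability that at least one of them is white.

P(no white) = 10/14 × 9/13 = 90/182 = 45/91.
P(at least one) = 1 − 45/91 = 46/91.

46/91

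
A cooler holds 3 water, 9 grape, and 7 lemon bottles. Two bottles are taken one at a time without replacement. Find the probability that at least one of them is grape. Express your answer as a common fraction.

14/19

P(no grape) = 10/19 × 9/18 = 90/342 = 5/19.
P(at least one) = 1 − 5/19 = 14/19.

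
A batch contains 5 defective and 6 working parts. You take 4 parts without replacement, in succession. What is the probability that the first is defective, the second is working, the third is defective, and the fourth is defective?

1/22

Chain rule:
P = 5/11 × 6/10 × 4/9 × 3/8 = 360/7920 = 1/22.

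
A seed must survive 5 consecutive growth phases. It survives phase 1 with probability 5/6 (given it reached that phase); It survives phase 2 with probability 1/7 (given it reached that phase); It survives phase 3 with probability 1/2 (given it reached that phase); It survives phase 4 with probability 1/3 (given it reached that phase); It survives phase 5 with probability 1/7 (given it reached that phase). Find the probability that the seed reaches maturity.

Each stage is reached only if all earlier stages succeed, so
P = 5/6 × 1/7 × 1/2 × 1/3 × 1/7 = 5/1764.

5/1764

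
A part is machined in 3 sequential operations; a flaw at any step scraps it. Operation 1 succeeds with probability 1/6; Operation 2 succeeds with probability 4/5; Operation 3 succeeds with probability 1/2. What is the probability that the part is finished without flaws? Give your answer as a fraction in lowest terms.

1/15

Each stage is reached only if all earlier stages succeed, so
P = 1/6 × 4/5 × 1/2 = 4/60 = 1/15.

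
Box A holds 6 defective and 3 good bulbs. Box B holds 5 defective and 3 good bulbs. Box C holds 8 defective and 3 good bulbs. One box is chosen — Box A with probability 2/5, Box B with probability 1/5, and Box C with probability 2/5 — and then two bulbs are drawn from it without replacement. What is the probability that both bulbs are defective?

From Box A: P(both defective) = (6/9)(5/8) = 5/12.
From Box B: P(both defective) = (5/8)(4/7) = 5/14.
From Box C: P(both defective) = (8/11)(7/10) = 28/55.
Total probability = (2/5)(5/12) + (1/5)(5/14) + (2/5)(28/55) = 2551/5775.

2551/5775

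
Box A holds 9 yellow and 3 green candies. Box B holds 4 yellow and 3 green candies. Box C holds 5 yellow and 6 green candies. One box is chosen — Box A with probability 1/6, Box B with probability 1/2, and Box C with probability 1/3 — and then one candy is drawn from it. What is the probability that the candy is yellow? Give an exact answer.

From Box A: P(yellow) = 9/12.
From Box B: P(yellow) = 4/7.
From Box C: P(yellow) = 5/11.
Total probability = (1/6)(9/12) + (1/2)(4/7) + (1/3)(5/11) = 1039/1848.

1039/1848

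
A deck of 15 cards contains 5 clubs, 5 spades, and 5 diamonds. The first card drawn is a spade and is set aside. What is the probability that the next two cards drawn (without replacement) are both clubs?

After the first draw, 5 of the remaining 14 cards are clubs.
P = 5/14 × 4/13 = 20/182 = 10/91.

10/91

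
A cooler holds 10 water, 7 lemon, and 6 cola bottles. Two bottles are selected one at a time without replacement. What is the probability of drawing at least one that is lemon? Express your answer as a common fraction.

133/253

P(no lemon) = 16/23 × 15/22 = 240/506 = 120/253.
P(at least one) = 1 − 120/253 = 133/253.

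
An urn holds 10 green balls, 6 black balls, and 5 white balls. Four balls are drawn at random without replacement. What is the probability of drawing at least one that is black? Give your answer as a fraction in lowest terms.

P(no black) = 15/21 × 14/20 × 13/19 × 12/18 = 32760/143640 = 13/57.
P(at least one) = 1 − 13/57 = 44/57.

44/57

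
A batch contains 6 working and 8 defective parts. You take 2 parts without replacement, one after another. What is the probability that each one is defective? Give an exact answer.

P = 8/14 × 7/13 = 56/182 = 4/13.

4/13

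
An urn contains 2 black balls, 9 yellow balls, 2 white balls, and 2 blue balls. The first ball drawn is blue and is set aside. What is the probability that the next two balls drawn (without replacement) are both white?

1/91

With the first ball removed, 2 white remain out of 14.
P = 2/14 × 1/13 = 2/182 = 1/91.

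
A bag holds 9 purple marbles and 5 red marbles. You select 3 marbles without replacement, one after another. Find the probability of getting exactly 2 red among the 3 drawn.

45/182

One ordering (red drawn first) has probability 5/14 × 4/13 × 9/12 = 180/2184 = 15/182.
There are C(3,2) = 3 such orderings, each equally likely, so P = 3 × 15/182 = 45/182.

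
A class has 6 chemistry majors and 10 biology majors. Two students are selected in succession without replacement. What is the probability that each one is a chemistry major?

1/8

P(all chemistry majors) = 6/16 × 5/15 = 30/240 = 1/8.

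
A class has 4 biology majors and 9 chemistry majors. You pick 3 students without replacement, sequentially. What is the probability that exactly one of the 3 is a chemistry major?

27/143

One ordering (a chemistry major drawn first) has probability 9/13 × 4/12 × 3/11 = 108/1716 = 9/143.
There are C(3,1) = 3 such orderings, each equally likely, so P = 3 × 9/143 = 27/143.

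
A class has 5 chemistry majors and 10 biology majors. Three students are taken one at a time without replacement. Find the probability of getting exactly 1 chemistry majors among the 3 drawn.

45/91

One ordering (a chemistry major drawn first) has probability 5/15 × 10/14 × 9/13 = 450/2730 = 15/91.
There are C(3,1) = 3 such orderings, each equally likely, so P = 3 × 15/91 = 45/91.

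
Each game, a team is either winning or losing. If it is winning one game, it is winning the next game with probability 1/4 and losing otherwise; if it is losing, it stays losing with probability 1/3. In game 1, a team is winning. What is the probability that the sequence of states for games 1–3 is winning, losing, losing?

1/4

Game 1 is given. For each transition, use the conditional probability from the current state:
P(losing | winning) = 3/4; P(losing | losing) = 1/3.
P = 3/4 × 1/3 = 3/12 = 1/4.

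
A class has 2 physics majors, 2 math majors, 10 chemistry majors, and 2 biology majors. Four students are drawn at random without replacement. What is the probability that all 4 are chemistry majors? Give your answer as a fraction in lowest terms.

P(every draw is a chemistry major) = 10/16 × 9/15 × 8/14 × 7/13 = 5040/43680 = 3/26.

3/26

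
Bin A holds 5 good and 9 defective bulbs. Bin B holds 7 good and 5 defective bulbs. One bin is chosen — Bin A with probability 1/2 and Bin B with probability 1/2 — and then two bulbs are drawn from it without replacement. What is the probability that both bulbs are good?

From Bin A: P(both good) = (5/14)(4/13) = 10/91.
From Bin B: P(both good) = (7/12)(6/11) = 7/22.
Total probability = (1/2)(10/91) + (1/2)(7/22) = 857/4004.

857/4004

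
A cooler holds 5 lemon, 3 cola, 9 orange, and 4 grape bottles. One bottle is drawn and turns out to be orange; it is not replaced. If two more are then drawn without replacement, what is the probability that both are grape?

After the first draw, 4 of the remaining 20 bottles are grape.
P = 4/20 × 3/19 = 12/380 = 3/95.

3/95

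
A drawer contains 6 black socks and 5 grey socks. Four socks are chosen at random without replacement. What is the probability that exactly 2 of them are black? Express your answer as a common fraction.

One ordering (black drawn first) has probability 6/11 × 5/10 × 5/9 × 4/8 = 600/7920 = 5/66.
There are C(4,2) = 6 such orderings, each equally likely, so P = 6 × 5/66 = 5/11.

5/11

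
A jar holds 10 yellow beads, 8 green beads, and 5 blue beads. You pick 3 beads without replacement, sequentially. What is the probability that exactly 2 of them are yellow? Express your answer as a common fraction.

585/1771

One ordering (yellow drawn first) has probability 10/23 × 9/22 × 13/21 = 1170/10626 = 195/1771.
There are C(3,2) = 3 such orderings, each equally likely, so P = 3 × 195/1771 = 585/1771.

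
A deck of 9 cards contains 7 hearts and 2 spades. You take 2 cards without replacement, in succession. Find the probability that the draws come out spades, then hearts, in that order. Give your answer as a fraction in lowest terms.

7/36

Multiply the probability of each draw given the previous ones:
P = 2/9 × 7/8 = 14/72 = 7/36.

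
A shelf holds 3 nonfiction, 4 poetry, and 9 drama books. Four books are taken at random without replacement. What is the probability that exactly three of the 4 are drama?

One ordering (drama drawn first) has probability 9/16 × 8/15 × 7/14 × 7/13 = 3528/43680 = 21/260.
There are C(4,3) = 4 such orderings, each equally likely, so P = 4 × 21/260 = 21/65.

21/65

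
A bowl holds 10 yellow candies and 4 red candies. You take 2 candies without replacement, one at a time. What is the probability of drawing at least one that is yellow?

P(no yellow) = 4/14 × 3/13 = 12/182 = 6/91.
P(at least one) = 1 − 6/91 = 85/91.

85/91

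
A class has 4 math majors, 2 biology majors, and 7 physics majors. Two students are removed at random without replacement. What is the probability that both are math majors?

1/13

P(all math majors) = 4/13 × 3/12 = 12/156 = 1/13.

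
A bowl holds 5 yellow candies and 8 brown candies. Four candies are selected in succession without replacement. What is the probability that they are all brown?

P(every draw is brown) = 8/13 × 7/12 × 6/11 × 5/10 = 1680/17160 = 14/143.

14/143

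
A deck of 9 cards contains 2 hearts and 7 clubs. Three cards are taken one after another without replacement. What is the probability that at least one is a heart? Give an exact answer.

P(no hearts) = 7/9 × 6/8 × 5/7 = 210/504 = 5/12.
P(at least one) = 1 − 5/12 = 7/12.

7/12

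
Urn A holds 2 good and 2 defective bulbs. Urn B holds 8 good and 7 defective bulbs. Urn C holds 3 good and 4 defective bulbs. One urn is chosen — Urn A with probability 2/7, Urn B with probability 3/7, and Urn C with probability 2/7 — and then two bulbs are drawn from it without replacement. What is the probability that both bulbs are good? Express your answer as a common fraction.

From Urn A: P(both good) = (2/4)(1/3) = 1/6.
From Urn B: P(both good) = (8/15)(7/14) = 4/15.
From Urn C: P(both good) = (3/7)(2/6) = 1/7.
Total probability = (2/7)(1/6) + (3/7)(4/15) + (2/7)(1/7) = 149/735.

149/735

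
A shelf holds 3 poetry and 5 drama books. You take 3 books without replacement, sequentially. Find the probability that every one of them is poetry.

P = 3/8 × 2/7 × 1/6 = 6/336 = 1/56.

1/56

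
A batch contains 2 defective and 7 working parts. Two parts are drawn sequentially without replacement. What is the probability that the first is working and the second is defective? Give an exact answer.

7/36

Each draw changes the counts, so multiply the conditional probabilities along the sequence:
P = 7/9 × 2/8 = 14/72 = 7/36.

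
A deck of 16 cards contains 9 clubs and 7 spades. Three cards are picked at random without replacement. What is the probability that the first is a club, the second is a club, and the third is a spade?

3/20

Multiply the probability of each draw given the previous ones:
P = 9/16 × 8/15 × 7/14 = 504/3360 = 3/20.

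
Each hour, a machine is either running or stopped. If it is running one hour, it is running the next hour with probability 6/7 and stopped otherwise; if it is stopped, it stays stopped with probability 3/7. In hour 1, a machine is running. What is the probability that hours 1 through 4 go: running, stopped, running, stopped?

Hour 1 is given. For each transition, use the conditional probability from the current state:
P(stopped | running) = 1/7; P(running | stopped) = 4/7; P(stopped | running) = 1/7.
P = 1/7 × 4/7 × 1/7 = 4/343.

4/343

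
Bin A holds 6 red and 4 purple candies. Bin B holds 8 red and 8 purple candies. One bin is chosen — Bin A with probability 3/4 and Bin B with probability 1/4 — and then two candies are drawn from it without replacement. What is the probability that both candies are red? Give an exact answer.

37/120

From Bin A: P(both red) = (6/10)(5/9) = 1/3.
From Bin B: P(both red) = (8/16)(7/15) = 7/30.
Total probability = (3/4)(1/3) + (1/4)(7/30) = 37/120.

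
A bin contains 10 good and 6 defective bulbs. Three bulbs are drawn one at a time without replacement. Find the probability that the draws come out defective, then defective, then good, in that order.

5/56

Chain rule:
P = 6/16 × 5/15 × 10/14 = 300/3360 = 5/56.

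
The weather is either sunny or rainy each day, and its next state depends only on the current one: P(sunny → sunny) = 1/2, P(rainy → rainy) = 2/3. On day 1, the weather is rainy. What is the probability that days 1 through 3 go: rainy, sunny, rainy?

1/6

Day 1 is given. For each transition, use the conditional probability from the current state:
P(sunny | rainy) = 1/3; P(rainy | sunny) = 1/2.
P = 1/3 × 1/2 = 1/6.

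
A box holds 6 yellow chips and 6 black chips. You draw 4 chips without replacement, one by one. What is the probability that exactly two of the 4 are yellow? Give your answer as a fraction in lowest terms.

One ordering (yellow drawn first) has probability 6/12 × 5/11 × 6/10 × 5/9 = 900/11880 = 5/66.
There are C(4,2) = 6 such orderings, each equally likely, so P = 6 × 5/66 = 5/11.

5/11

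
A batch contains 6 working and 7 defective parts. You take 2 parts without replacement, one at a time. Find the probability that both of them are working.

P(all working) = 6/13 × 5/12 = 30/156 = 5/26.

5/26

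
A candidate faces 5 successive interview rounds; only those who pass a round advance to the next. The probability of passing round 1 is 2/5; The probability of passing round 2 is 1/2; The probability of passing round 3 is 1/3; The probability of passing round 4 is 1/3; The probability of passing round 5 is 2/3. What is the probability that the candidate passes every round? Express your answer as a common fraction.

Multiplying along the chain,
P = 2/5 × 1/2 × 1/3 × 1/3 × 2/3 = 4/270 = 2/135.

2/135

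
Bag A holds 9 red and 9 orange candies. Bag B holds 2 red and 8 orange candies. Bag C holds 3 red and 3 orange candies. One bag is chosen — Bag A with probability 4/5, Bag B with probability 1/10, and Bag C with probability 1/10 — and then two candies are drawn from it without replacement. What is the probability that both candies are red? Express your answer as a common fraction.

161/765

From Bag A: P(both red) = (9/18)(8/17) = 4/17.
From Bag B: P(both red) = (2/10)(1/9) = 1/45.
From Bag C: P(both red) = (3/6)(2/5) = 1/5.
Total probability = (4/5)(4/17) + (1/10)(1/45) + (1/10)(1/5) = 161/765.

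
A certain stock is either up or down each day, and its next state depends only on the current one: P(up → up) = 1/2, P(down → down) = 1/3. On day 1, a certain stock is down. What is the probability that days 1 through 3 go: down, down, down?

1/9

Day 1 is given. For each transition, use the conditional probability from the current state:
P(down | down) = 1/3; P(down | down) = 1/3.
P = 1/3 × 1/3 = 1/9.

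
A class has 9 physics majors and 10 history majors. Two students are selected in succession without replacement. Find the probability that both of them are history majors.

5/19

P(every draw is a history major) = 10/19 × 9/18 = 90/342 = 5/19.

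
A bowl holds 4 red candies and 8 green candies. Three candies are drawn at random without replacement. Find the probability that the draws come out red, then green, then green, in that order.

Each draw changes the counts, so multiply the conditional probabilities along the sequence:
P = 4/12 × 8/11 × 7/10 = 224/1320 = 28/165.

28/165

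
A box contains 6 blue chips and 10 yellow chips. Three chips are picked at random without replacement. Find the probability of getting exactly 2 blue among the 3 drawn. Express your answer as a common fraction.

15/56

One ordering (blue drawn first) has probability 6/16 × 5/15 × 10/14 = 300/3360 = 5/56.
There are C(3,2) = 3 such orderings, each equally likely, so P = 3 × 5/56 = 15/56.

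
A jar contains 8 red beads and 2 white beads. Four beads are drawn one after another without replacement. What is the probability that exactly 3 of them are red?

8/15

One ordering (red drawn first) has probability 8/10 × 7/9 × 6/8 × 2/7 = 672/5040 = 2/15.
There are C(4,3) = 4 such orderings, each equally likely, so P = 4 × 2/15 = 8/15.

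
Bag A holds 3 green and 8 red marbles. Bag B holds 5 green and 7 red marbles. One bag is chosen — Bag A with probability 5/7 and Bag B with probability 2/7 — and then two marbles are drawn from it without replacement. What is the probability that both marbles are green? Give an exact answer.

19/231

From Bag A: P(both green) = (3/11)(2/10) = 3/55.
From Bag B: P(both green) = (5/12)(4/11) = 5/33.
Total probability = (5/7)(3/55) + (2/7)(5/33) = 19/231.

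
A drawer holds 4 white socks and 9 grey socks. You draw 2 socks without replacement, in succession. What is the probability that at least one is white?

7/13

P(no white) = 9/13 × 8/12 = 72/156 = 6/13.
P(at least one) = 1 − 6/13 = 7/13.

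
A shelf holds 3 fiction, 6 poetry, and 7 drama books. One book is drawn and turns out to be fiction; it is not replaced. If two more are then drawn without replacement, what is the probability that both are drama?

After the first draw, 7 of the remaining 15 books are drama.
P = 7/15 × 6/14 = 42/210 = 1/5.

1/5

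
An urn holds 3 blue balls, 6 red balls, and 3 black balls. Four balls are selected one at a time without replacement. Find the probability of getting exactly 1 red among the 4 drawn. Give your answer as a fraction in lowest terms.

One ordering (red drawn first) has probability 6/12 × 6/11 × 5/10 × 4/9 = 720/11880 = 2/33.
There are C(4,1) = 4 such orderings, each equally likely, so P = 4 × 2/33 = 8/33.

8/33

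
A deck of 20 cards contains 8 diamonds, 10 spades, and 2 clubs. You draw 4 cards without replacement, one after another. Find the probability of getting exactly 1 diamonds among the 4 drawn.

One ordering (a diamond drawn first) has probability 8/20 × 12/19 × 11/18 × 10/17 = 10560/116280 = 88/969.
There are C(4,1) = 4 such orderings, each equally likely, so P = 4 × 88/969 = 352/969.

352/969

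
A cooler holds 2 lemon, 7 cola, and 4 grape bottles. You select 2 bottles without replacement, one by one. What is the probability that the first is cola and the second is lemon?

Chain rule:
P = 7/13 × 2/12 = 14/156 = 7/78.

7/78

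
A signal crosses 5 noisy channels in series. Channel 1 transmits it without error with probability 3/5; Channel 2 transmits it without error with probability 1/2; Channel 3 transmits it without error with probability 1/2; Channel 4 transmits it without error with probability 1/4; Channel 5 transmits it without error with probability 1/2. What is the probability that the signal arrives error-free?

3/160

Multiplying along the chain,
P = 3/5 × 1/2 × 1/2 × 1/4 × 1/2 = 3/160.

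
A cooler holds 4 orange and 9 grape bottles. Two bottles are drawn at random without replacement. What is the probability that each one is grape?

P = 9/13 × 8/12 = 72/156 = 6/13.

6/13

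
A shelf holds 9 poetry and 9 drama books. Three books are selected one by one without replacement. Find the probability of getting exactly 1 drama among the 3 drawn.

27/68

One ordering (drama drawn first) has probability 9/18 × 9/17 × 8/16 = 648/4896 = 9/68.
There are C(3,1) = 3 such orderings, each equally likely, so P = 3 × 9/68 = 27/68.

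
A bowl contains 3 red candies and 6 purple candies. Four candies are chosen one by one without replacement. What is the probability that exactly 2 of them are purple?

5/14

One ordering (purple drawn first) has probability 6/9 × 5/8 × 3/7 × 2/6 = 180/3024 = 5/84.
There are C(4,2) = 6 such orderings, each equally likely, so P = 6 × 5/84 = 5/14.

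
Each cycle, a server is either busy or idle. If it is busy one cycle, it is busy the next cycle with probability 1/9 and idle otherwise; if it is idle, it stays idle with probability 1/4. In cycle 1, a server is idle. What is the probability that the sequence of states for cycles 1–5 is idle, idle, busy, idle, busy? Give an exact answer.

Cycle 1 is given. For each transition, use the conditional probability from the current state:
P(idle | idle) = 1/4; P(busy | idle) = 3/4; P(idle | busy) = 8/9; P(busy | idle) = 3/4.
P = 1/4 × 3/4 × 8/9 × 3/4 = 72/576 = 1/8.

1/8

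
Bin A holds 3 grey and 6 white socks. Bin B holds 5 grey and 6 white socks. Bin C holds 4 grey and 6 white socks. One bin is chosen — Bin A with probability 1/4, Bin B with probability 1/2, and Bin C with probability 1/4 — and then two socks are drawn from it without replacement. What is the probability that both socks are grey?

From Bin A: P(both grey) = (3/9)(2/8) = 1/12.
From Bin B: P(both grey) = (5/11)(4/10) = 2/11.
From Bin C: P(both grey) = (4/10)(3/9) = 2/15.
Total probability = (1/4)(1/12) + (1/2)(2/11) + (1/4)(2/15) = 383/2640.

383/2640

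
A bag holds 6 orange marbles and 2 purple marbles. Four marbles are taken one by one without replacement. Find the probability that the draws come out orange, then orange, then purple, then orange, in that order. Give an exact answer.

1/7

Multiply the probability of each draw given the previous ones:
P = 6/8 × 5/7 × 2/6 × 4/5 = 240/1680 = 1/7.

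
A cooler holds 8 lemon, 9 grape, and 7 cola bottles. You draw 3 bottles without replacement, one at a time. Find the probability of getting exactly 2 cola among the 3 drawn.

357/2024

One ordering (cola drawn first) has probability 7/24 × 6/23 × 17/22 = 714/12144 = 119/2024.
There are C(3,2) = 3 such orderings, each equally likely, so P = 3 × 119/2024 = 357/2024.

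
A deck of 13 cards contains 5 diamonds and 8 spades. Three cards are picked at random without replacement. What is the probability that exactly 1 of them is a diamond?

70/143

One ordering (a diamond drawn first) has probability 5/13 × 8/12 × 7/11 = 280/1716 = 70/429.
There are C(3,1) = 3 such orderings, each equally likely, so P = 3 × 70/429 = 70/143.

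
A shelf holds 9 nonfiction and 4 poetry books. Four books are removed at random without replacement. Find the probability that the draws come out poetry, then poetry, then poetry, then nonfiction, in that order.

Chain rule:
P = 4/13 × 3/12 × 2/11 × 9/10 = 216/17160 = 9/715.

9/715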